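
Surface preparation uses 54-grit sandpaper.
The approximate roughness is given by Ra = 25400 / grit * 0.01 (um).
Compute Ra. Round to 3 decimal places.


Ra = 25400 / 54 * 0.01
= 254 / 54
= 4.704 um

4.704


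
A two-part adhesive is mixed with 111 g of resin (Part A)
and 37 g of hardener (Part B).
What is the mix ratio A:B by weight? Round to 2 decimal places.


Mix ratio = mass_A / mass_B
= 111 / 37
= 3.00

3.00


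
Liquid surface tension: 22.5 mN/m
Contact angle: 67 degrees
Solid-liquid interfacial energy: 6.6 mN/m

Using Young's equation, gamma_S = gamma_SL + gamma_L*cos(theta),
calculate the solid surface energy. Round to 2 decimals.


gamma_S = 6.6 + 22.5 * cos(67)
= 15.39 mN/m

15.39


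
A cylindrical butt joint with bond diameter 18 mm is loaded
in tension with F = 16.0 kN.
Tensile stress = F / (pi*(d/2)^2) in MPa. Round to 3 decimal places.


Area = pi * (18/2)^2 = 254.4690 mm^2
Stress = 16.0*1000 / 254.4690
= 62.876 MPa

62.876


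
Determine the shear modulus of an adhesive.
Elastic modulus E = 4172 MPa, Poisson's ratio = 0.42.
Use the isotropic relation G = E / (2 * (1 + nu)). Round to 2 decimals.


G = 4172 / (2*(1+0.42)) = 4172 / 2.84
= 1469.01 MPa

1469.01


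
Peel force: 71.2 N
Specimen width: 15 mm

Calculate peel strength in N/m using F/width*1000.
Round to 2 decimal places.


Peel strength = 71.2 / 15 * 1000 = 4746.67 N/m

4746.67


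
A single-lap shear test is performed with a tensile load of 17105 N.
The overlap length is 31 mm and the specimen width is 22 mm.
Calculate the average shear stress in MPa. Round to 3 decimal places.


Shear stress = F / (overlap * width)
= 17105 / (31 * 22)
= 17105 / 682
= 25.081 MPa

25.081


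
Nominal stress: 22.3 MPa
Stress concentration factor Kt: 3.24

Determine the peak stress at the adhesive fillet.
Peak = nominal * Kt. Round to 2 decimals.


Peak stress = 22.3 * 3.24
= 72.25 MPa

72.25


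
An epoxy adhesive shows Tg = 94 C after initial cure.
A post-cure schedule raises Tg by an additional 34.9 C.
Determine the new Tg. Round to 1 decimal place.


New Tg = 94 + 34.9
= 128.9 C

128.9


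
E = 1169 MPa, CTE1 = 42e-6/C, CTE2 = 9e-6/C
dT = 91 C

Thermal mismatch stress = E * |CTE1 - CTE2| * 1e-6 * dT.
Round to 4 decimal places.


= 1169 * 33e-6 * 91
= 3.5105 MPa

3.5105


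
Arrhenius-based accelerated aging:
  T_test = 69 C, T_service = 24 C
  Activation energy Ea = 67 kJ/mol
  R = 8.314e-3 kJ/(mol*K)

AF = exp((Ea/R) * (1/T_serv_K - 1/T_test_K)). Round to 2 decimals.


T_test_K = 342.15, T_serv_K = 297.15
AF = exp((67/8.314e-3) * (1/297.15 - 1/342.15))
= 35.40

35.40


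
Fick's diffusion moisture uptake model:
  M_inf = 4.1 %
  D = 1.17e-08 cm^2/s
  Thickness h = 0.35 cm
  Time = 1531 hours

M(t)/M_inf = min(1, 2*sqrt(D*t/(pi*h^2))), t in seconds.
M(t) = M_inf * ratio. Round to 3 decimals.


t_sec = 1531 * 3600 = 5511600
ratio = 2*sqrt(1.17e-08*5511600/(pi*0.35^2))
= min(1, 0.818689)
= 0.818689
M(t) = 4.1 * 0.818689 = 3.357 %

3.357


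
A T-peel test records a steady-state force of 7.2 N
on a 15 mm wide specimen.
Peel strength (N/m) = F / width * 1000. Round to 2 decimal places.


Peel strength = 7.2 / 15 * 1000
= 480.00 N/m

480.00


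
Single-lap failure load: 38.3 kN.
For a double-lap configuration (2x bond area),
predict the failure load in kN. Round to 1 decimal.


Failure load = 38.3 * 2 = 76.6 kN

76.6


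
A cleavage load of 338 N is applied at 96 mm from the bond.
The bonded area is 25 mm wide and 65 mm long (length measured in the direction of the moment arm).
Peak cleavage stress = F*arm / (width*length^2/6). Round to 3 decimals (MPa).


Moment = 338 * 96 = 32448 N*mm
Section modulus = 25 * 4225 / 6 = 105625 / 6 mm^3
Stress = 32448 / (105625 / 6) = 194688 / 105625
= 1.843 MPa

1.843


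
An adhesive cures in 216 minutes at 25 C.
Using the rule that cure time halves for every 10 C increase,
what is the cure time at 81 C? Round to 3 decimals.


Factor = 2^((81 - 25) / 10) = 48.5029
Cure time = 216 / 48.5029
= 4.453 minutes

4.453


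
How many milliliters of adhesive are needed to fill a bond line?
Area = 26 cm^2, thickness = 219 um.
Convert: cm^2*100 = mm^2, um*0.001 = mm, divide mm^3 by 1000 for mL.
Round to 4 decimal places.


= (26 * 100) * (219 * 0.001) / 1000
= 0.5694 mL

0.5694


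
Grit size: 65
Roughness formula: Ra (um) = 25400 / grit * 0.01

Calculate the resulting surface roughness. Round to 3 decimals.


Ra = 25400 / 65 * 0.01
= 3.908 um

3.908


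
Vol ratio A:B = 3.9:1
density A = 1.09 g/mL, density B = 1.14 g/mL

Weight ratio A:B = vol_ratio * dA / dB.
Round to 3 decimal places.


Weight ratio = 3.9 * 1.09 / 1.14
= 3.729

3.729


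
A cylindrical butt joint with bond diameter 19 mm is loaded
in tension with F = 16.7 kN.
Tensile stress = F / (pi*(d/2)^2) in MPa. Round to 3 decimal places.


Area = pi * (19/2)^2 = 283.5287 mm^2
Stress = 16.7*1000 / 283.5287
= 58.901 MPa

58.901


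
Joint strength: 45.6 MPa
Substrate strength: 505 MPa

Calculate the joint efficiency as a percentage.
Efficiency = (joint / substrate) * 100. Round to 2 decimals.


Efficiency = (45.6 / 505) * 100 = 9.03%

9.03


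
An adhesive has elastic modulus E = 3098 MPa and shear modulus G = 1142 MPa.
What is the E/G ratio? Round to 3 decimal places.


E/G = 3098 / 1142 = 2.713

2.713


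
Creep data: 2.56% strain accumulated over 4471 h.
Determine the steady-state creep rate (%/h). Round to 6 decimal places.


Rate = 2.56 / 4471 = 0.000573 %/h

0.000573


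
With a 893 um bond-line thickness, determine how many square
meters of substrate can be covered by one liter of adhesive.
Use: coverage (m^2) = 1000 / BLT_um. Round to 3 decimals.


Coverage = 1000 / 893 = 1.120 m^2

1.120


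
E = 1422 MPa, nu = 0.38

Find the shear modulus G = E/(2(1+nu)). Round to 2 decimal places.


G = 1422 / (2 * 1.38)
= 515.22 MPa

515.22


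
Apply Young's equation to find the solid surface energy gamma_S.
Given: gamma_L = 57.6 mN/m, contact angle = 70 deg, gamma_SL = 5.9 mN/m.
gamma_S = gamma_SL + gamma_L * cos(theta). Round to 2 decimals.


theta_rad = 70 * pi/180 = 1.221730
gamma_S = 5.9 + 57.6 * cos(1.221730)
= 25.60 mN/m

25.60


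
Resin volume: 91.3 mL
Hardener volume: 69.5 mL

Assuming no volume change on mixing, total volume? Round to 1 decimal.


V_total = 91.3 + 69.5 = 160.8 mL

160.8


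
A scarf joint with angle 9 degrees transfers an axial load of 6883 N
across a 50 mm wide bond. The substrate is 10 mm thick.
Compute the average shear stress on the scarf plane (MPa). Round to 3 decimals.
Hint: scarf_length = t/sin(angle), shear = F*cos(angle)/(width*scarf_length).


scarf_length = 10 / sin(9 deg) = 63.9245 mm
cos(9 deg) = 0.987688
shear stress = 6883 * 0.987688 / (50 * 63.9245)
= 2.127 MPa

2.127


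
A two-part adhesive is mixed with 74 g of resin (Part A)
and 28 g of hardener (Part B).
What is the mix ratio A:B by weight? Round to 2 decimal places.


Mix ratio = mass_A / mass_B
= 74 / 28
= 2.64

2.64


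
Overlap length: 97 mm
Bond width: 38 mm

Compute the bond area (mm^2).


Bond area = 97 * 38 = 3686 mm^2

3686


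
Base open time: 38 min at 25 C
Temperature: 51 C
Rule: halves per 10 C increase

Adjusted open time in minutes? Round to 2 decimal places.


Acceleration = 2^((51-25)/10) = 6.0629
Open time = 38 / 6.0629 = 6.27 min

6.27


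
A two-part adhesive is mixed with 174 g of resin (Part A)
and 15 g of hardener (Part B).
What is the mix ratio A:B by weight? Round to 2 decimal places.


Mix ratio = mass_A / mass_B
= 174 / 15
= 11.60

11.60


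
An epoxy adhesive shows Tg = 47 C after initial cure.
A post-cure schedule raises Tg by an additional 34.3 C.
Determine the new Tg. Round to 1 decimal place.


New Tg = 47 + 34.3
= 81.3 C

81.3


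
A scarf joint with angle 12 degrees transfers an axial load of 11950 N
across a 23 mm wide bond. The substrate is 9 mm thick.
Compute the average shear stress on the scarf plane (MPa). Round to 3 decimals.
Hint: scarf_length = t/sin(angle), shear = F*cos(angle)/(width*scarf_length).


scarf_length = 9 / sin(12 deg) = 43.2876 mm
cos(12 deg) = 0.978148
shear stress = 11950 * 0.978148 / (23 * 43.2876)
= 11.740 MPa

11.740


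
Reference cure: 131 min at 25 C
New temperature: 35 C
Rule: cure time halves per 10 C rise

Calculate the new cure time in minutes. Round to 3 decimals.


factor = 2^((35-25)/10) = 2.0000
t_new = 131 / 2.0000 = 65.500 min

65.500


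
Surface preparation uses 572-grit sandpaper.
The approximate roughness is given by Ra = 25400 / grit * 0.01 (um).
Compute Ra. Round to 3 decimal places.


Ra = 25400 / 572 * 0.01
= 254 / 572
= 0.444 um

0.444


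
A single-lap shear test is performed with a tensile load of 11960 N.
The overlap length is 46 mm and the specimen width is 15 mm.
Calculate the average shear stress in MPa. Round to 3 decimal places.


Shear stress = F / (overlap * width)
= 11960 / (46 * 15)
= 11960 / 690
= 17.333 MPa

17.333


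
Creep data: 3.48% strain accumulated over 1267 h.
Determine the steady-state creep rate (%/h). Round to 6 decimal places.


Rate = 3.48 / 1267 = 0.002747 %/h

0.002747


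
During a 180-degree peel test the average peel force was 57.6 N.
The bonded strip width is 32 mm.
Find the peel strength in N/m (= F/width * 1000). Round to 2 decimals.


Peel strength = F/width * 1000
= 57.6 / 32 * 1000
= 1800.00 N/m

1800.00


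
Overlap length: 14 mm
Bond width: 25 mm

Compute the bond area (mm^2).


Bond area = 14 * 25 = 350 mm^2

350


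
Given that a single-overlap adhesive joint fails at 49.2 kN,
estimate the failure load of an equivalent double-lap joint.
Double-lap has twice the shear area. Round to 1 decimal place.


Double-lap factor = 2
Expected load = 49.2 * 2 = 98.4 kN

98.4


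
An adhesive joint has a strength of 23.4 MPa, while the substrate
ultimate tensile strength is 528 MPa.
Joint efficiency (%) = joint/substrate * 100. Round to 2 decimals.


Efficiency = 23.4 / 528 * 100
= 4.43%

4.43


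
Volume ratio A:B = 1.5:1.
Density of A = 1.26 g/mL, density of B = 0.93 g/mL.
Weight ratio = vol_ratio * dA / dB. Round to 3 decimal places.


Wt ratio = 1.5 * 1.26 / 0.93
= 2.032

2.032


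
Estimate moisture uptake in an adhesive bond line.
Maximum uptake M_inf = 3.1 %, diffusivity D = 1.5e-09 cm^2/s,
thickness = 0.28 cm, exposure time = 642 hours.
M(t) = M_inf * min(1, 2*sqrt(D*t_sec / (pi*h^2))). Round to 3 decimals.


Convert time: 642 h = 2311200 s
ratio = min(1, 2*sqrt(1.5e-09*2311200/(pi*0.28^2)))
= 0.237280
M(t) = 3.1 * 0.237280 = 0.736%

0.736


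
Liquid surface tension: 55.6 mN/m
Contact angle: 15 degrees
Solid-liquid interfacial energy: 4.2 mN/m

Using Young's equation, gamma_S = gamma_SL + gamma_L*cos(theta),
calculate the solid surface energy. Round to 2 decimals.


gamma_S = 4.2 + 55.6 * cos(15)
= 57.91 mN/m

57.91


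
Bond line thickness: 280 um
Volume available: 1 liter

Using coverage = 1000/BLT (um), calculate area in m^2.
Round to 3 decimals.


1 L = 1e6 mm^3, thickness = 280 um = 0.28 mm
Area = 1e6 / 0.28 mm^2 = (1e6 / 0.28) / 1e6 m^2 = 1000 / 280 m^2
= 3.571 m^2

3.571


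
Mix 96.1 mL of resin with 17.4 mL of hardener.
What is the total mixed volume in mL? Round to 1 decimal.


Total = 96.1 + 17.4 = 113.5 mL

113.5


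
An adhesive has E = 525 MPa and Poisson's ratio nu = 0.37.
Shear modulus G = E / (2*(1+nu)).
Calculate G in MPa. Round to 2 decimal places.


G = 525 / (2*(1+0.37))
= 525 / 2.74
= 191.61 MPa

191.61


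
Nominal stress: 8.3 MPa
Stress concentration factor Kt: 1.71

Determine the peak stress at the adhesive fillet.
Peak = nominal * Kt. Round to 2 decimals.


Peak stress = 8.3 * 1.71
= 14.19 MPa

14.19


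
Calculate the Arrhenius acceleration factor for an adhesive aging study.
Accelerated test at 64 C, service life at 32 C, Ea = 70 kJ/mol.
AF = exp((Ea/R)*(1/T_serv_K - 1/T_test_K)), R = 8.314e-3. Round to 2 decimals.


T_test = 337.15 K, T_serv = 305.15 K
Ea/R = 70 / 0.008314 = 8419.53
AF = exp(8419.53 * (1/305.15 - 1/337.15))
= 13.72

13.72


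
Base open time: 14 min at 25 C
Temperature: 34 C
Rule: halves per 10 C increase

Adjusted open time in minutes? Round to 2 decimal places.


Acceleration = 2^((34-25)/10) = 1.8661
Open time = 14 / 1.8661 = 7.50 min

7.50


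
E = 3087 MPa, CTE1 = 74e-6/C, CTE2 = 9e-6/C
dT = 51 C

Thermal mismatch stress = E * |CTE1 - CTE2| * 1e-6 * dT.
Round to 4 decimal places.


= 3087 * 65e-6 * 51
= 10.2334 MPa

10.2334


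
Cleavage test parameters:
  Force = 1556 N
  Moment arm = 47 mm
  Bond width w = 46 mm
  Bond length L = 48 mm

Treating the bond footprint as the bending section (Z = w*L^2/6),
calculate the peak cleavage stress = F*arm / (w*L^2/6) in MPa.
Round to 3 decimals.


M = 1556 * 47 = 73132 N*mm
Z = 46 * 48^2 / 6 = 105984 / 6 mm^3
sigma = M / Z = 6 * 73132 / 105984 = 438792 / 105984
= 4.140 MPa

4.140


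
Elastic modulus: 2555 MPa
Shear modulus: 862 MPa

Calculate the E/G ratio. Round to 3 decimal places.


E / G = 2555 / 862 = 2.964

2.964


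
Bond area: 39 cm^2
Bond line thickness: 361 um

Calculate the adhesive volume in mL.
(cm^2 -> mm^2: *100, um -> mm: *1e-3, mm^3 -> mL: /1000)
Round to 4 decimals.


V = 39*100 * 361*1e-3 / 1000
= 1.4079 mL

1.4079


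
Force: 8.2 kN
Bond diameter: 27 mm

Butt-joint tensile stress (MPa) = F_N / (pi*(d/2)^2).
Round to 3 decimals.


F_N = 8.2 * 1000 = 8200.0 N
A = pi*(13.5)^2 = 572.5553 mm^2
stress = 8200.0 / 572.5553 = 14.322 MPa

14.322


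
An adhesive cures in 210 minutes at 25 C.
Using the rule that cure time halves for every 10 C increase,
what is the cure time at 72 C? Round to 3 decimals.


Factor = 2^((72 - 25) / 10) = 25.9921
Cure time = 210 / 25.9921
= 8.079 minutes

8.079


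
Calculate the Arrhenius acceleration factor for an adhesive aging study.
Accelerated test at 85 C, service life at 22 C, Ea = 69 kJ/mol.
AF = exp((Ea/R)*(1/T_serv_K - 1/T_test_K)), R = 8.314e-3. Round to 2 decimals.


T_test = 358.15 K, T_serv = 295.15 K
Ea/R = 69 / 0.008314 = 8299.25
AF = exp(8299.25 * (1/295.15 - 1/358.15))
= 140.64

140.64


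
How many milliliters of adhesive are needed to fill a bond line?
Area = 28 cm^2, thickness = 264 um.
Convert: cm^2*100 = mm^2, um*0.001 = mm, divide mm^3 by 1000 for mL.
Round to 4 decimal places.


= (28 * 100) * (264 * 0.001) / 1000
= 0.7392 mL

0.7392


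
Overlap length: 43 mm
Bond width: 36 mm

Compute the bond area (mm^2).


Bond area = 43 * 36 = 1548 mm^2

1548


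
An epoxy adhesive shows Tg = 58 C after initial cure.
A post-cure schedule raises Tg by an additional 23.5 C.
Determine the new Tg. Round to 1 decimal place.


New Tg = 58 + 23.5
= 81.5 C

81.5


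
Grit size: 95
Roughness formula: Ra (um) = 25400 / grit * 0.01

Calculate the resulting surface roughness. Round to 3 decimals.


Ra = 25400 / 95 * 0.01
= 2.674 um

2.674


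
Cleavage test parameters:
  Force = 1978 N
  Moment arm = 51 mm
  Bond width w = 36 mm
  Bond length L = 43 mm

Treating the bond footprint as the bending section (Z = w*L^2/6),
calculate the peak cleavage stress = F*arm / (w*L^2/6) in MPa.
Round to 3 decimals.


M = 1978 * 51 = 100878 N*mm
Z = 36 * 43^2 / 6 = 66564 / 6 mm^3
sigma = M / Z = 6 * 100878 / 66564 = 605268 / 66564
= 9.093 MPa

9.093


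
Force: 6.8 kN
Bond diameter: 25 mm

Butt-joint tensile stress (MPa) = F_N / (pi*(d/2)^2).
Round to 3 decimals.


F_N = 6.8 * 1000 = 6800.0 N
A = pi*(12.5)^2 = 490.8739 mm^2
stress = 6800.0 / 490.8739 = 13.853 MPa

13.853


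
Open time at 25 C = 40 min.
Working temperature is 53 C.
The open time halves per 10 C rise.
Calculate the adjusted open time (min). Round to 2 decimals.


factor = 2^((53 - 25) / 10) = 6.9644
ot = 40 / 6.9644 = 5.74 min

5.74


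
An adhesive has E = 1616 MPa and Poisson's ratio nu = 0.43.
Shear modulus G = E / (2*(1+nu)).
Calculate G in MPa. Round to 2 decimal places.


G = 1616 / (2*(1+0.43))
= 1616 / 2.86
= 565.03 MPa

565.03


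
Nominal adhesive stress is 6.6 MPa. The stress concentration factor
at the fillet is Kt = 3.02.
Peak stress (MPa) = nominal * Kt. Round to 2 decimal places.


Peak = 6.6 * 3.02 = 19.93 MPa

19.93


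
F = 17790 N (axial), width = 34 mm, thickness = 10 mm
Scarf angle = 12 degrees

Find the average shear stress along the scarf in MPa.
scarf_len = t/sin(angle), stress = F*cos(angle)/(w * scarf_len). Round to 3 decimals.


scarf_len = 10/sin(12 deg) = 48.0973
cos(12 deg) = 0.978148
stress = 17790*0.978148/(34*48.0973) = 10.641 MPa

10.641


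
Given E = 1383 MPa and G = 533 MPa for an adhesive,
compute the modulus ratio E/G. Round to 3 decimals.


E/G ratio = 1383 / 533 = 2.595

2.595


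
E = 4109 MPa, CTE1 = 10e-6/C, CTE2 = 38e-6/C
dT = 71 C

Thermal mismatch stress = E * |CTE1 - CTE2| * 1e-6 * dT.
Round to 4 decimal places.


= 4109 * 28e-6 * 71
= 8.1687 MPa

8.1687


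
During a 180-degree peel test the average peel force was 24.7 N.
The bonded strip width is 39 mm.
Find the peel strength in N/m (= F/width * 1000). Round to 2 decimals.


Peel strength = F/width * 1000
= 24.7 / 39 * 1000
= 633.33 N/m

633.33


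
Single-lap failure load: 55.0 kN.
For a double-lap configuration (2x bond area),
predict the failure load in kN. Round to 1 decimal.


Failure load = 55.0 * 2 = 110.0 kN

110.0


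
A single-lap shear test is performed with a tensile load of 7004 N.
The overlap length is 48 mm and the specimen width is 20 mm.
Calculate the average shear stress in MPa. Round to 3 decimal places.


Shear stress = F / (overlap * width)
= 7004 / (48 * 20)
= 7004 / 960
= 7.296 MPa

7.296


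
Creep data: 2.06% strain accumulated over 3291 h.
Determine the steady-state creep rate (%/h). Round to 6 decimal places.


Rate = 2.06 / 3291 = 0.000626 %/h

0.000626


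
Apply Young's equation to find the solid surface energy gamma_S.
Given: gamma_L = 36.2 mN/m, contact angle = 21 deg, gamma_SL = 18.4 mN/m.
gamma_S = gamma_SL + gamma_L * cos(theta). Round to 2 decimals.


theta_rad = 21 * pi/180 = 0.366519
gamma_S = 18.4 + 36.2 * cos(0.366519)
= 52.20 mN/m

52.20


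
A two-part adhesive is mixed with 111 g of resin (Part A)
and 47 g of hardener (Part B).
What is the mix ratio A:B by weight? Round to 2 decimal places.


Mix ratio = mass_A / mass_B
= 111 / 47
= 2.36

2.36


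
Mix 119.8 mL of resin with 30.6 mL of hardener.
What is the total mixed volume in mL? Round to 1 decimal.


Total = 119.8 + 30.6 = 150.4 mL

150.4


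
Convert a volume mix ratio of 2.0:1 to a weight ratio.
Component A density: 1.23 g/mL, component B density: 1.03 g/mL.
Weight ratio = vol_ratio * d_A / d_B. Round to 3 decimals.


= 2.0 * 1.23 / 1.03 = 2.388

2.388


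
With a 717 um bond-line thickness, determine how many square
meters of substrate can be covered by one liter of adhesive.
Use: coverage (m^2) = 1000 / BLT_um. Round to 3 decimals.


Coverage = 1000 / 717 = 1.395 m^2

1.395


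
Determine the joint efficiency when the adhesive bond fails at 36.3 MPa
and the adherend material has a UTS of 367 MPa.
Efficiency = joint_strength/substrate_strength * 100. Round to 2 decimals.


Joint efficiency = 36.3 / 367 * 100
= 9.89%

9.89


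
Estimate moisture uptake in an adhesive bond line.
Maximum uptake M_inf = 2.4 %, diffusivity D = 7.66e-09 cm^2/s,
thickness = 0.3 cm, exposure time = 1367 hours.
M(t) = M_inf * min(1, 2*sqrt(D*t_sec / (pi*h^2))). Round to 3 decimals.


Convert time: 1367 h = 4921200 s
ratio = min(1, 2*sqrt(7.66e-09*4921200/(pi*0.3^2)))
= 0.730270
M(t) = 2.4 * 0.730270 = 1.753%

1.753


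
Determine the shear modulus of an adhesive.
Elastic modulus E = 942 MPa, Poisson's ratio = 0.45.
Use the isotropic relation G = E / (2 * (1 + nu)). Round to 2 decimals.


G = 942 / (2*(1+0.45)) = 942 / 2.90
= 324.83 MPa

324.83


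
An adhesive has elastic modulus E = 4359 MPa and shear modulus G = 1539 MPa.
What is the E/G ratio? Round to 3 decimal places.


E/G = 4359 / 1539 = 2.832

2.832


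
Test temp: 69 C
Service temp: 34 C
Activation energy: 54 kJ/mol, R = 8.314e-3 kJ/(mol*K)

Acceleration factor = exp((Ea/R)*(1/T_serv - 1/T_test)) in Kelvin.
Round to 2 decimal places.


AF = exp((54/0.008314)*(1/307.15 - 1/342.15))
= 8.70

8.70


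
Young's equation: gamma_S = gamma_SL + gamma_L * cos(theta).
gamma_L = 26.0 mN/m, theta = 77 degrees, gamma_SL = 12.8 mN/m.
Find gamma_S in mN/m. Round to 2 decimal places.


cos(77 deg) = 0.224951
gamma_S = 12.8 + 26.0 * 0.224951
= 18.65 mN/m

18.65


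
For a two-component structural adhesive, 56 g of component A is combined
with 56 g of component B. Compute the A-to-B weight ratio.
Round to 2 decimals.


Weight ratio A:B = 56 / 56
= 1.00

1.00


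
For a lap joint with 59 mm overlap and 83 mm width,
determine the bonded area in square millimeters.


Area = 59 * 83 = 4897 mm^2

4897


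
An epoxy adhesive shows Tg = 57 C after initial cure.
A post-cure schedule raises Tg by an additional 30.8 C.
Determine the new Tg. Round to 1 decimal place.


New Tg = 57 + 30.8
= 87.8 C

87.8


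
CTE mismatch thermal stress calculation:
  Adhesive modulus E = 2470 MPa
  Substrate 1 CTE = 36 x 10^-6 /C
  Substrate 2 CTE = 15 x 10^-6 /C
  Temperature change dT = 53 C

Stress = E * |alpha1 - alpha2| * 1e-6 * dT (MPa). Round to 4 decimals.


delta_alpha = |36 - 15| = 21 x 10^-6/C
Stress = 2470 * 21e-6 * 53
= 2.7491 MPa

2.7491


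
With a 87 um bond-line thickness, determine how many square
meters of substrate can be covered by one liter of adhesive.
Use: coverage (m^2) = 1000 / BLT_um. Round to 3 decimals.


Coverage = 1000 / 87 = 11.494 m^2

11.494


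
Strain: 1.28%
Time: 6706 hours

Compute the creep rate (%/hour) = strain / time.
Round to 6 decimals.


Creep rate = 1.28 / 6706
= 0.000191 %/h

0.000191


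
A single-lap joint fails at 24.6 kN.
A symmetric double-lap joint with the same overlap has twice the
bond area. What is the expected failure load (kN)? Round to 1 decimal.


Double-lap load = 2 * 24.6 = 49.2 kN

49.2


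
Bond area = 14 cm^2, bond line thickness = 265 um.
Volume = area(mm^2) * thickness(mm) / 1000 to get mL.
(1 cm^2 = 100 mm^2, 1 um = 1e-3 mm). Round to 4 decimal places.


area_mm2 = 14 * 100 = 1400
blt_mm = 265 * 1e-3 = 0.265
vol_mm3 = 1400 * 0.265 = 371.0
vol_mL = 371.0 / 1000 = 0.3710 mL

0.3710


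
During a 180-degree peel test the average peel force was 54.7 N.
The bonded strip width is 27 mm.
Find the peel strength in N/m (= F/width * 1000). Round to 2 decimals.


Peel strength = F/width * 1000
= 54.7 / 27 * 1000
= 2025.93 N/m

2025.93


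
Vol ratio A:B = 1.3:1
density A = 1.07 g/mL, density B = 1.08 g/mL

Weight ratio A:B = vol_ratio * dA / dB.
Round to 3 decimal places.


Weight ratio = 1.3 * 1.07 / 1.08
= 1.288

1.288


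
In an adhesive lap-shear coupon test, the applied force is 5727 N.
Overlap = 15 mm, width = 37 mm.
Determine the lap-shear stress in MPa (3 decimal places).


stress = F / (overlap * width)
= 5727 / (15 * 37)
= 10.319 MPa

10.319


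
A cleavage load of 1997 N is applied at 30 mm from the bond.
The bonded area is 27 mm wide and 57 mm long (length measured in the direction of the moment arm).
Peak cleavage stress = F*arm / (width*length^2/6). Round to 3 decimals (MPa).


Moment = 1997 * 30 = 59910 N*mm
Section modulus = 27 * 3249 / 6 = 87723 / 6 mm^3
Stress = 59910 / (87723 / 6) = 359460 / 87723
= 4.098 MPa

4.098


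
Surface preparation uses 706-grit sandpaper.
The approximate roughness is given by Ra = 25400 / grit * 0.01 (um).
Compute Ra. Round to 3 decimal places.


Ra = 25400 / 706 * 0.01
= 254 / 706
= 0.360 um

0.360


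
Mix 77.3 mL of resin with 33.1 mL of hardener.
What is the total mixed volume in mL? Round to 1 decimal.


Total = 77.3 + 33.1 = 110.4 mL

110.4


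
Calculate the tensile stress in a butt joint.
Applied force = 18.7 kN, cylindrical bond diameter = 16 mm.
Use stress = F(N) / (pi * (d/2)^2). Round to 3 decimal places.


A = pi * 8.0^2 = 201.0619 mm^2
sigma = 18700.0 / 201.0619 = 93.006 MPa

93.006


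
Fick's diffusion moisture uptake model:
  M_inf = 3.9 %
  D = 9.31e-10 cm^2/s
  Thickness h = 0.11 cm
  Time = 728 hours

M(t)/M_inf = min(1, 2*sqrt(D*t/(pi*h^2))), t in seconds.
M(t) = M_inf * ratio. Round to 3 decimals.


t_sec = 728 * 3600 = 2620800
ratio = 2*sqrt(9.31e-10*2620800/(pi*0.11^2))
= min(1, 0.506704)
= 0.506704
M(t) = 3.9 * 0.506704 = 1.976 %

1.976


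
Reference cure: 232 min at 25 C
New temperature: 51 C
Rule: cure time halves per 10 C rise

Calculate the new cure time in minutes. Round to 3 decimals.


factor = 2^((51-25)/10) = 6.0629
t_new = 232 / 6.0629 = 38.266 min

38.266


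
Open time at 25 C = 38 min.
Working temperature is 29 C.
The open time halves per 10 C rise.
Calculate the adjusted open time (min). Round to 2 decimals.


factor = 2^((29 - 25) / 10) = 1.3195
ot = 38 / 1.3195 = 28.80 min

28.80


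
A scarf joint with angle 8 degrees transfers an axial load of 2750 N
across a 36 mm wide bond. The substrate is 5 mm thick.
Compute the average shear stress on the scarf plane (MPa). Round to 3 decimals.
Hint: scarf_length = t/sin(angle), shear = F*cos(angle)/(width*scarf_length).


scarf_length = 5 / sin(8 deg) = 35.9265 mm
cos(8 deg) = 0.990268
shear stress = 2750 * 0.990268 / (36 * 35.9265)
= 2.106 MPa

2.106


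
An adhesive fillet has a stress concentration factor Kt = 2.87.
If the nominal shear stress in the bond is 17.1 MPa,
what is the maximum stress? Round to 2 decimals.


Max stress = 17.1 * 2.87 = 49.08 MPa

49.08


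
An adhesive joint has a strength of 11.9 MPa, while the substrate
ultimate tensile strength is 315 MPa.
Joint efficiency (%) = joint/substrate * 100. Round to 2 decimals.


Efficiency = 11.9 / 315 * 100
= 3.78%

3.78


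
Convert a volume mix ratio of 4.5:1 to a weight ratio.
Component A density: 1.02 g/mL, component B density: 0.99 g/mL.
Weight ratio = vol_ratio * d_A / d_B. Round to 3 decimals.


= 4.5 * 1.02 / 0.99 = 4.636

4.636


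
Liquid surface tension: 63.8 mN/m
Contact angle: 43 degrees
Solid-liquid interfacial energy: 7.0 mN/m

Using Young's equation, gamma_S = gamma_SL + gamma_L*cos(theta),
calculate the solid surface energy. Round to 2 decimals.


gamma_S = 7.0 + 63.8 * cos(43)
= 53.66 mN/m

53.66


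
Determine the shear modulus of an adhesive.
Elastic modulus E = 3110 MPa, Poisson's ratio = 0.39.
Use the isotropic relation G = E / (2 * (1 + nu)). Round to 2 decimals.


G = 3110 / (2*(1+0.39)) = 3110 / 2.78
= 1118.71 MPa

1118.71


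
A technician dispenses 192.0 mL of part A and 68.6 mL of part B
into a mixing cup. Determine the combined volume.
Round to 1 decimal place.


Combined volume = 192.0 + 68.6
= 260.6 mL

260.6


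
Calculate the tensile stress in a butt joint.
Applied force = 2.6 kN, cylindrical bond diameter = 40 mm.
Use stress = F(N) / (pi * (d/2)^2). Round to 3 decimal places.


A = pi * 20.0^2 = 1256.6371 mm^2
sigma = 2600.0 / 1256.6371 = 2.069 MPa

2.069


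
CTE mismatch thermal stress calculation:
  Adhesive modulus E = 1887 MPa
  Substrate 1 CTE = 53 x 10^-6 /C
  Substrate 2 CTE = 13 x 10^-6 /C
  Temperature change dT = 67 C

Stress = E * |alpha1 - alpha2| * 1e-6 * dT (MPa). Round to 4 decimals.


delta_alpha = |53 - 13| = 40 x 10^-6/C
Stress = 1887 * 40e-6 * 67
= 5.0572 MPa

5.0572


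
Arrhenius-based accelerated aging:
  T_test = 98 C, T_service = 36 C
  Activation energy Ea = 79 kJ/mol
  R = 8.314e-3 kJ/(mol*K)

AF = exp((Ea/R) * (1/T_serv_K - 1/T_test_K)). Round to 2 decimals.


T_test_K = 371.15, T_serv_K = 309.15
AF = exp((79/8.314e-3) * (1/309.15 - 1/371.15))
= 169.76

169.76


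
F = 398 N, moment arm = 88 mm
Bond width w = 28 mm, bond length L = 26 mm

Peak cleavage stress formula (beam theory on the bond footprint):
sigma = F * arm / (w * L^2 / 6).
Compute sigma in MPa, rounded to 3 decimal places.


sigma = (398 * 88) / (28 * 676 / 6)
= 35024 * 6 / 18928
= 210144 / 18928
= 11.102 MPa

11.102


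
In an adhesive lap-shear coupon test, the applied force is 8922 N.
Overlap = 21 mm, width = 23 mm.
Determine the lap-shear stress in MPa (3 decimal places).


stress = F / (overlap * width)
= 8922 / (21 * 23)
= 18.472 MPa

18.472


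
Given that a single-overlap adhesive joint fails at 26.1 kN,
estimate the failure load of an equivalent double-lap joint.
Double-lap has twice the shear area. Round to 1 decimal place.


Double-lap factor = 2
Expected load = 26.1 * 2 = 52.2 kN

52.2


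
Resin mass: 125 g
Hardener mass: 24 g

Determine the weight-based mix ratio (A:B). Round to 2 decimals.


Ratio = 125 / 24 = 5.21

5.21


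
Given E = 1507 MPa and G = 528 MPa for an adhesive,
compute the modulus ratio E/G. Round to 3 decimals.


E/G ratio = 1507 / 528 = 2.854

2.854


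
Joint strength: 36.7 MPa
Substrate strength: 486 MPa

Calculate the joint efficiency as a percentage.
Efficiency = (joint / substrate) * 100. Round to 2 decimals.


Efficiency = (36.7 / 486) * 100 = 7.55%

7.55


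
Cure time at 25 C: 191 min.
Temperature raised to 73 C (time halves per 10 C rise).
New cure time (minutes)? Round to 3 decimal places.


Acceleration factor = 2^(48/10) = 27.8576
New time = 191 / 27.8576 = 6.856 min

6.856


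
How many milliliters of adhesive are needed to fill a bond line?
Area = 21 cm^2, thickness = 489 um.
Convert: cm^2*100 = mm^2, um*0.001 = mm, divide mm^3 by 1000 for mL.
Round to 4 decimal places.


= (21 * 100) * (489 * 0.001) / 1000
= 1.0269 mL

1.0269


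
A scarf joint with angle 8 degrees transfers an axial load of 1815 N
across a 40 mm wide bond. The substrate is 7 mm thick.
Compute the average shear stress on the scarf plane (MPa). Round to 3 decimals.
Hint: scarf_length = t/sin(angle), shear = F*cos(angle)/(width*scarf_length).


scarf_length = 7 / sin(8 deg) = 50.2971 mm
cos(8 deg) = 0.990268
shear stress = 1815 * 0.990268 / (40 * 50.2971)
= 0.893 MPa

0.893


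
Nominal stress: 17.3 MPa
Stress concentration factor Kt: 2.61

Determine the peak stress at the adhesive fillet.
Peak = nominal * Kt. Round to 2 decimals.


Peak stress = 17.3 * 2.61
= 45.15 MPa

45.15


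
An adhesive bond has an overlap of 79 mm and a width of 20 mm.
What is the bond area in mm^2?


Bond area = overlap * width
= 79 * 20
= 1580 mm^2

1580


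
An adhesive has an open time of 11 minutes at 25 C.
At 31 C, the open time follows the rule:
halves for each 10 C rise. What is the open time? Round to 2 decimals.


Factor = 2^((31-25)/10) = 1.5157
Open time = 11 / 1.5157 = 7.26 min

7.26


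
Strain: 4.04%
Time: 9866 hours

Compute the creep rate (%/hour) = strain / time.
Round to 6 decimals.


Creep rate = 4.04 / 9866
= 0.000409 %/h

0.000409


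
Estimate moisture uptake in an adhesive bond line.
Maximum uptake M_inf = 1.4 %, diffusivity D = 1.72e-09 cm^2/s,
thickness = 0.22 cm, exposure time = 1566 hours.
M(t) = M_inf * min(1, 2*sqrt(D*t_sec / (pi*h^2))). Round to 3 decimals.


Convert time: 1566 h = 5637600 s
ratio = min(1, 2*sqrt(1.72e-09*5637600/(pi*0.22^2)))
= 0.505061
M(t) = 1.4 * 0.505061 = 0.707%

0.707


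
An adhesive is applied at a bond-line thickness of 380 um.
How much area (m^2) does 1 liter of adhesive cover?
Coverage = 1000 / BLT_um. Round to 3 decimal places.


Coverage = 1000 / 380 = 2.632 m^2

2.632


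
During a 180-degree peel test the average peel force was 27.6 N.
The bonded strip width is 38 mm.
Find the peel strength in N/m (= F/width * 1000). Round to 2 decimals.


Peel strength = F/width * 1000
= 27.6 / 38 * 1000
= 726.32 N/m

726.32


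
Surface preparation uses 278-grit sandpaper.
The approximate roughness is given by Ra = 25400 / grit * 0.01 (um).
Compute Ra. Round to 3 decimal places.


Ra = 25400 / 278 * 0.01
= 254 / 278
= 0.914 um

0.914


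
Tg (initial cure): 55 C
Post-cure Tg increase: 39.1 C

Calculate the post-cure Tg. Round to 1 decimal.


Post-cure Tg = 55 + 39.1 = 94.1 C

94.1


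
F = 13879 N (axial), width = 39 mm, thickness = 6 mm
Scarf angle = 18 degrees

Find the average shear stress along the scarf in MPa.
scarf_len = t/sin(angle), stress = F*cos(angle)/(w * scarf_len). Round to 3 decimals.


scarf_len = 6/sin(18 deg) = 19.4164
cos(18 deg) = 0.951057
stress = 13879*0.951057/(39*19.4164) = 17.431 MPa

17.431


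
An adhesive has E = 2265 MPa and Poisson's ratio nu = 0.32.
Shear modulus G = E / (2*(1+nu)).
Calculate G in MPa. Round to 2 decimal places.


G = 2265 / (2*(1+0.32))
= 2265 / 2.64
= 857.95 MPa

857.95


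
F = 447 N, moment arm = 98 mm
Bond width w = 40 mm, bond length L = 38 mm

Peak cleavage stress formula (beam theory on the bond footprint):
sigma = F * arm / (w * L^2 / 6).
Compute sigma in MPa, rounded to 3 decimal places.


sigma = (447 * 98) / (40 * 1444 / 6)
= 43806 * 6 / 57760
= 262836 / 57760
= 4.550 MPa

4.550


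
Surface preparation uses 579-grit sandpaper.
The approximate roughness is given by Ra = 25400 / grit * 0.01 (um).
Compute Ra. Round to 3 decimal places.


Ra = 25400 / 579 * 0.01
= 254 / 579
= 0.439 um

0.439


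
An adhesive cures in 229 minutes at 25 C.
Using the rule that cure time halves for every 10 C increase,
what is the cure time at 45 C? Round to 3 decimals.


Factor = 2^((45 - 25) / 10) = 4.0000
Cure time = 229 / 4.0000
= 57.250 minutes

57.250


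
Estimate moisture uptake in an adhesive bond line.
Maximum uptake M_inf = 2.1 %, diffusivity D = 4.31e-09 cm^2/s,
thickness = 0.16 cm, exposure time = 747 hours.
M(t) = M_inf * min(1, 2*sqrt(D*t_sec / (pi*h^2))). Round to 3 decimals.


Convert time: 747 h = 2689200 s
ratio = min(1, 2*sqrt(4.31e-09*2689200/(pi*0.16^2)))
= 0.759251
M(t) = 2.1 * 0.759251 = 1.594%

1.594


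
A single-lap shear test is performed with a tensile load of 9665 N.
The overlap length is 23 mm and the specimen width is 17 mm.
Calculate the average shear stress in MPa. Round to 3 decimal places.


Shear stress = F / (overlap * width)
= 9665 / (23 * 17)
= 9665 / 391
= 24.719 MPa

24.719


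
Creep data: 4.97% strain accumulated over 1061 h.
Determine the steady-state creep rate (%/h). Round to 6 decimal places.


Rate = 4.97 / 1061 = 0.004684 %/h

0.004684


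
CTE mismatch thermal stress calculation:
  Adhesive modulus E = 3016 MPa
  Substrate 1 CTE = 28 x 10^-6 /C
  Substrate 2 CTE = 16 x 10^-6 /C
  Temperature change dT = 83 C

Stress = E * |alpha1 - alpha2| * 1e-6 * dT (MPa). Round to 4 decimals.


delta_alpha = |28 - 16| = 12 x 10^-6/C
Stress = 3016 * 12e-6 * 83
= 3.0039 MPa

3.0039


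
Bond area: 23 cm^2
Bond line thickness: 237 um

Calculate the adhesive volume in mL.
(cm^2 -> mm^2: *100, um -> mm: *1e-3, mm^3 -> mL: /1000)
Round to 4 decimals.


V = 23*100 * 237*1e-3 / 1000
= 0.5451 mL

0.5451


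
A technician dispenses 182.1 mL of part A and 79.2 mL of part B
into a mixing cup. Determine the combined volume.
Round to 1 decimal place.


Combined volume = 182.1 + 79.2
= 261.3 mL

261.3


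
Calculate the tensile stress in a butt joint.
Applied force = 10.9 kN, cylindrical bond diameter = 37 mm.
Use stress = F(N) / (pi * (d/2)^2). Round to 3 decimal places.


A = pi * 18.5^2 = 1075.2101 mm^2
sigma = 10900.0 / 1075.2101 = 10.138 MPa

10.138


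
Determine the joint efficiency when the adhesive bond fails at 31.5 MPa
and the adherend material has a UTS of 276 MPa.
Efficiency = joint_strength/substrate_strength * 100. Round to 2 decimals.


Joint efficiency = 31.5 / 276 * 100
= 11.41%

11.41


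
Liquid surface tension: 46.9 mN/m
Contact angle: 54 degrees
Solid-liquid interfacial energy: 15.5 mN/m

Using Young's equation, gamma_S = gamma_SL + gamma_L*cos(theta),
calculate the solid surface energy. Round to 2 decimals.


gamma_S = 15.5 + 46.9 * cos(54)
= 43.07 mN/m

43.07


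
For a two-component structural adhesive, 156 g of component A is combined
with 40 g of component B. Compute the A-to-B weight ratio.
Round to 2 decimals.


Weight ratio A:B = 156 / 40
= 3.90

3.90


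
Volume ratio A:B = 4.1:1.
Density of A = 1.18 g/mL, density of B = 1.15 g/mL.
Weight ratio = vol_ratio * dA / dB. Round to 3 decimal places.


Wt ratio = 4.1 * 1.18 / 1.15
= 4.207

4.207


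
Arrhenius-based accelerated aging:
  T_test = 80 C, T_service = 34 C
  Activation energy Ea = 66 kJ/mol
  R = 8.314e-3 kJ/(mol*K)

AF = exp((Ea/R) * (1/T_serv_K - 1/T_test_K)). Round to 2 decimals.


T_test_K = 353.15, T_serv_K = 307.15
AF = exp((66/8.314e-3) * (1/307.15 - 1/353.15))
= 28.98

28.98


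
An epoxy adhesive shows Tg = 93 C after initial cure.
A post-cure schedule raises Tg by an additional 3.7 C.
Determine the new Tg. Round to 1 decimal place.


New Tg = 93 + 3.7
= 96.7 C

96.7


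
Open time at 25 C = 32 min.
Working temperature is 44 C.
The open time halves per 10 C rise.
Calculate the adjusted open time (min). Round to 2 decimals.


factor = 2^((44 - 25) / 10) = 3.7321
ot = 32 / 3.7321 = 8.57 min

8.57


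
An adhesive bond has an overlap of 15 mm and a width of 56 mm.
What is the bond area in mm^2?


Bond area = overlap * width
= 15 * 56
= 840 mm^2

840


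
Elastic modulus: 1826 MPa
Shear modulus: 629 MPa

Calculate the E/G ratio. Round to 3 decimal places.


E / G = 1826 / 629 = 2.903

2.903


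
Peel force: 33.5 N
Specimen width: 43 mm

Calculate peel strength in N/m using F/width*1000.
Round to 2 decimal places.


Peel strength = 33.5 / 43 * 1000 = 779.07 N/m

779.07


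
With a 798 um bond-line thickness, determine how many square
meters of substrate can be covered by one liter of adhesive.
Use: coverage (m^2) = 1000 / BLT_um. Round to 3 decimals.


Coverage = 1000 / 798 = 1.253 m^2

1.253


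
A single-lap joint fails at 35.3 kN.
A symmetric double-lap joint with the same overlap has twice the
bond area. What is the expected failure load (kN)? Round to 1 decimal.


Double-lap load = 2 * 35.3 = 70.6 kN

70.6


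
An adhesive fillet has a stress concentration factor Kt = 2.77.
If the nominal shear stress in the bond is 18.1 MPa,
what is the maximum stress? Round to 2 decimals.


Max stress = 18.1 * 2.77 = 50.14 MPa

50.14


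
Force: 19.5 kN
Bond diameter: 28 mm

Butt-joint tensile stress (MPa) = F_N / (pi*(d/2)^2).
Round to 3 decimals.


F_N = 19.5 * 1000 = 19500.0 N
A = pi*(14.0)^2 = 615.7522 mm^2
stress = 19500.0 / 615.7522 = 31.669 MPa

31.669


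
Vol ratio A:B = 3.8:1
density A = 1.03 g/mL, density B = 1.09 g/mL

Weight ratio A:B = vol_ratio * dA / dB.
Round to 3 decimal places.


Weight ratio = 3.8 * 1.03 / 1.09
= 3.591

3.591


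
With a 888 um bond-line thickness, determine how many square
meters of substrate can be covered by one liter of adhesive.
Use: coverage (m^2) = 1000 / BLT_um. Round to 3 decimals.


Coverage = 1000 / 888 = 1.126 m^2

1.126


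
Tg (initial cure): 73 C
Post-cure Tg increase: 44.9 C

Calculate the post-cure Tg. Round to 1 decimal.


Post-cure Tg = 73 + 44.9 = 117.9 C

117.9


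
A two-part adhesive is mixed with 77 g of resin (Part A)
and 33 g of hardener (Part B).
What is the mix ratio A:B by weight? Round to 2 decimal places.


Mix ratio = mass_A / mass_B
= 77 / 33
= 2.33

2.33


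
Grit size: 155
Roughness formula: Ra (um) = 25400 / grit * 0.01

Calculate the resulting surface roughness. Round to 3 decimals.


Ra = 25400 / 155 * 0.01
= 1.639 um

1.639


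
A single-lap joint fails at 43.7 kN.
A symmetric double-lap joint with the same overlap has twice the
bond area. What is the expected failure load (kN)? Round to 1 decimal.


Double-lap load = 2 * 43.7 = 87.4 kN

87.4


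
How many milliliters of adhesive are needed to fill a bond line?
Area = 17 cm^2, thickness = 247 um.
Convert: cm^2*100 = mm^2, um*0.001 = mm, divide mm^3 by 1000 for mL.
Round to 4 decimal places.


= (17 * 100) * (247 * 0.001) / 1000
= 0.4199 mL

0.4199
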